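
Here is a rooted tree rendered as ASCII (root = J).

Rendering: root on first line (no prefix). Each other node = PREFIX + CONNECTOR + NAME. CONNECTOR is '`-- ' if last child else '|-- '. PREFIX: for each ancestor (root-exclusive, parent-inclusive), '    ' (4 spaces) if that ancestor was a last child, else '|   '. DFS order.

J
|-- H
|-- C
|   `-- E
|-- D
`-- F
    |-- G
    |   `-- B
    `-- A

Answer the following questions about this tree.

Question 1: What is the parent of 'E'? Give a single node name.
Answer: C

Derivation:
Scan adjacency: E appears as child of C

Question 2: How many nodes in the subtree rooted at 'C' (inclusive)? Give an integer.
Answer: 2

Derivation:
Subtree rooted at C contains: C, E
Count = 2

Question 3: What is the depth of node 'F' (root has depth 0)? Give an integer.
Path from root to F: J -> F
Depth = number of edges = 1

Answer: 1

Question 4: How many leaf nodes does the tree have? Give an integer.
Answer: 5

Derivation:
Leaves (nodes with no children): A, B, D, E, H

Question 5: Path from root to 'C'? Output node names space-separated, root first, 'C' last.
Answer: J C

Derivation:
Walk down from root: J -> C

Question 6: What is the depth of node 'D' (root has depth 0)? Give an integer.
Path from root to D: J -> D
Depth = number of edges = 1

Answer: 1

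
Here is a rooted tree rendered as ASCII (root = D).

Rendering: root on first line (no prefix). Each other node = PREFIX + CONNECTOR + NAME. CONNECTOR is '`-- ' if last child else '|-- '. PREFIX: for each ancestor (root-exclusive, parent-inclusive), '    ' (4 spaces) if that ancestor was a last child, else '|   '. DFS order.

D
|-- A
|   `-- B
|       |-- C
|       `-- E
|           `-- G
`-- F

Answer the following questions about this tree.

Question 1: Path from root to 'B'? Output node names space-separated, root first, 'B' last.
Answer: D A B

Derivation:
Walk down from root: D -> A -> B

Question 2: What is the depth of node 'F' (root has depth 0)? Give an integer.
Answer: 1

Derivation:
Path from root to F: D -> F
Depth = number of edges = 1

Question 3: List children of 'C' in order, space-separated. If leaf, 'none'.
Answer: none

Derivation:
Node C's children (from adjacency): (leaf)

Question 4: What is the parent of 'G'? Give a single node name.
Scan adjacency: G appears as child of E

Answer: E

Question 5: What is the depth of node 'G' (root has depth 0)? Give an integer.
Answer: 4

Derivation:
Path from root to G: D -> A -> B -> E -> G
Depth = number of edges = 4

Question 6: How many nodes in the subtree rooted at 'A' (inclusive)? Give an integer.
Subtree rooted at A contains: A, B, C, E, G
Count = 5

Answer: 5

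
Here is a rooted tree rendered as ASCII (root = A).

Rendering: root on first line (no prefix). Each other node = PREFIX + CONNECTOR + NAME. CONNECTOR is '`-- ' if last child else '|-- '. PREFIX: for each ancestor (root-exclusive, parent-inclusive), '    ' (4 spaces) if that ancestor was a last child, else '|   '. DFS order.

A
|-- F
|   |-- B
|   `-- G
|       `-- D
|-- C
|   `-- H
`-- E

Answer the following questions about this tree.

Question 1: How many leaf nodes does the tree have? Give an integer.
Leaves (nodes with no children): B, D, E, H

Answer: 4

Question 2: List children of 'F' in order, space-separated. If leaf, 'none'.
Answer: B G

Derivation:
Node F's children (from adjacency): B, G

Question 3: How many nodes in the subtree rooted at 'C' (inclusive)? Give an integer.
Answer: 2

Derivation:
Subtree rooted at C contains: C, H
Count = 2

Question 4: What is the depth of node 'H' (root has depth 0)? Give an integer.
Answer: 2

Derivation:
Path from root to H: A -> C -> H
Depth = number of edges = 2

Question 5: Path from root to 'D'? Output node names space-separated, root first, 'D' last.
Walk down from root: A -> F -> G -> D

Answer: A F G D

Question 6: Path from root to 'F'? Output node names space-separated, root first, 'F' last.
Walk down from root: A -> F

Answer: A F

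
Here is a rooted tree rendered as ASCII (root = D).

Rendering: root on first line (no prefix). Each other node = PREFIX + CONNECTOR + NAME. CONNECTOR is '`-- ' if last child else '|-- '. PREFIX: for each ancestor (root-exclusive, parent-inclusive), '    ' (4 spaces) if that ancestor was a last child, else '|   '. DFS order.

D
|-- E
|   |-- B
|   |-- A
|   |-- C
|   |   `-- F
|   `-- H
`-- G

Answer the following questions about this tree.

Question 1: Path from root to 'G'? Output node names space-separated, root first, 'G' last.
Walk down from root: D -> G

Answer: D G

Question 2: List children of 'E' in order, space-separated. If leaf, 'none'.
Answer: B A C H

Derivation:
Node E's children (from adjacency): B, A, C, H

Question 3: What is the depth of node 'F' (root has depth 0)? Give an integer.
Answer: 3

Derivation:
Path from root to F: D -> E -> C -> F
Depth = number of edges = 3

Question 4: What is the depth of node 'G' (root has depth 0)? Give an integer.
Path from root to G: D -> G
Depth = number of edges = 1

Answer: 1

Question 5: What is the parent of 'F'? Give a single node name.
Answer: C

Derivation:
Scan adjacency: F appears as child of C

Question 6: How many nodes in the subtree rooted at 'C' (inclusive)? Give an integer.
Subtree rooted at C contains: C, F
Count = 2

Answer: 2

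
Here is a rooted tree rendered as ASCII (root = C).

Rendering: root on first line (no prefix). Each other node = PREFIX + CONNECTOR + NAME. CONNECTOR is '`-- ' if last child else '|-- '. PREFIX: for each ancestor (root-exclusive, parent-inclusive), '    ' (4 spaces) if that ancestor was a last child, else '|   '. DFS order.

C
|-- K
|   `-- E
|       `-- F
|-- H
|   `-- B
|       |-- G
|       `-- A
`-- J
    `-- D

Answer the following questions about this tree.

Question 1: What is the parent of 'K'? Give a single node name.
Scan adjacency: K appears as child of C

Answer: C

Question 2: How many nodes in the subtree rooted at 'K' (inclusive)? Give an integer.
Answer: 3

Derivation:
Subtree rooted at K contains: E, F, K
Count = 3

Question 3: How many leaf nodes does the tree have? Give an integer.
Answer: 4

Derivation:
Leaves (nodes with no children): A, D, F, G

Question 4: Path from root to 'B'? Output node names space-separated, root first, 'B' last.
Answer: C H B

Derivation:
Walk down from root: C -> H -> B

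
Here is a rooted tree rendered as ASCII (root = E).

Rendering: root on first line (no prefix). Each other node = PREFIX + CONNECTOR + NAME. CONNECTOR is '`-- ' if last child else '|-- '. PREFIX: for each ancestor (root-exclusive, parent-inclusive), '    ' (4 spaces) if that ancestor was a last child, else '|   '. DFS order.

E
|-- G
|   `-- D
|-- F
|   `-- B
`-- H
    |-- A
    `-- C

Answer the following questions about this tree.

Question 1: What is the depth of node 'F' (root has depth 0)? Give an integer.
Path from root to F: E -> F
Depth = number of edges = 1

Answer: 1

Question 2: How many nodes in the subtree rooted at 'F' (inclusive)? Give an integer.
Answer: 2

Derivation:
Subtree rooted at F contains: B, F
Count = 2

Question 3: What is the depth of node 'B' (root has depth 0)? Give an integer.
Path from root to B: E -> F -> B
Depth = number of edges = 2

Answer: 2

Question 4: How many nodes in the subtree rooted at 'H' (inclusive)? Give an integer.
Subtree rooted at H contains: A, C, H
Count = 3

Answer: 3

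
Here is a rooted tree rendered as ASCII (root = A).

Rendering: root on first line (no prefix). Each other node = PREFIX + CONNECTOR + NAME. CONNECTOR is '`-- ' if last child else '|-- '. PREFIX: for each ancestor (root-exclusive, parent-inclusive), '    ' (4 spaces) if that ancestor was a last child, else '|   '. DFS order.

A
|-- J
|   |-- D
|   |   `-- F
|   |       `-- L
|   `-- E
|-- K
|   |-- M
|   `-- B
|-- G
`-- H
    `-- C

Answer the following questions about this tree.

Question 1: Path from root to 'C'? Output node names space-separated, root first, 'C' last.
Answer: A H C

Derivation:
Walk down from root: A -> H -> C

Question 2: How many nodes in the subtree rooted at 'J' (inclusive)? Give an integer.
Answer: 5

Derivation:
Subtree rooted at J contains: D, E, F, J, L
Count = 5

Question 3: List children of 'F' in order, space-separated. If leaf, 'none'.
Answer: L

Derivation:
Node F's children (from adjacency): L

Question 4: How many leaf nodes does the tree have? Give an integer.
Answer: 6

Derivation:
Leaves (nodes with no children): B, C, E, G, L, M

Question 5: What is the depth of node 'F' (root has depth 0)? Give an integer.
Answer: 3

Derivation:
Path from root to F: A -> J -> D -> F
Depth = number of edges = 3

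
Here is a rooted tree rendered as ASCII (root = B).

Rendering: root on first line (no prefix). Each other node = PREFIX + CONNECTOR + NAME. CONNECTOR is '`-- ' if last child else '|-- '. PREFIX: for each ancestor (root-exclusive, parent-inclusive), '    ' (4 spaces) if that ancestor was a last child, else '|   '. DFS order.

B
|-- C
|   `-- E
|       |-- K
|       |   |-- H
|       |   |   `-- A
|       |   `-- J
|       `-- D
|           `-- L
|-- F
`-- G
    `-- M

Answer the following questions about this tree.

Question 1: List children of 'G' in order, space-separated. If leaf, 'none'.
Node G's children (from adjacency): M

Answer: M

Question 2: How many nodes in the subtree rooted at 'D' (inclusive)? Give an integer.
Answer: 2

Derivation:
Subtree rooted at D contains: D, L
Count = 2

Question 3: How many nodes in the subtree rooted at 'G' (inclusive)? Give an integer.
Answer: 2

Derivation:
Subtree rooted at G contains: G, M
Count = 2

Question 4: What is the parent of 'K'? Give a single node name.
Answer: E

Derivation:
Scan adjacency: K appears as child of E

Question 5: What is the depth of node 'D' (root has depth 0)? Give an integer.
Path from root to D: B -> C -> E -> D
Depth = number of edges = 3

Answer: 3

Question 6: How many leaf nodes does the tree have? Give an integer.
Answer: 5

Derivation:
Leaves (nodes with no children): A, F, J, L, M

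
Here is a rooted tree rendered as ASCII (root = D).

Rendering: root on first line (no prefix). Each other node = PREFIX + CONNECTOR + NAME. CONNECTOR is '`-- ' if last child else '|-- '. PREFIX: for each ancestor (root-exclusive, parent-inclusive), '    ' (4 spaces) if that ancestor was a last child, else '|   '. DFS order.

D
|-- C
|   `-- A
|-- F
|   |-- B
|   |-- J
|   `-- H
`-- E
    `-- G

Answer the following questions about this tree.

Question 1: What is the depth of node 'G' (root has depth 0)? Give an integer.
Answer: 2

Derivation:
Path from root to G: D -> E -> G
Depth = number of edges = 2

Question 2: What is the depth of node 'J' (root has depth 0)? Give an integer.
Answer: 2

Derivation:
Path from root to J: D -> F -> J
Depth = number of edges = 2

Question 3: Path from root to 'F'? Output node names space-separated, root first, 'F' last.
Answer: D F

Derivation:
Walk down from root: D -> F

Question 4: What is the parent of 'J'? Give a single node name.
Answer: F

Derivation:
Scan adjacency: J appears as child of F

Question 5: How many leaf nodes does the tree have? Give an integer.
Leaves (nodes with no children): A, B, G, H, J

Answer: 5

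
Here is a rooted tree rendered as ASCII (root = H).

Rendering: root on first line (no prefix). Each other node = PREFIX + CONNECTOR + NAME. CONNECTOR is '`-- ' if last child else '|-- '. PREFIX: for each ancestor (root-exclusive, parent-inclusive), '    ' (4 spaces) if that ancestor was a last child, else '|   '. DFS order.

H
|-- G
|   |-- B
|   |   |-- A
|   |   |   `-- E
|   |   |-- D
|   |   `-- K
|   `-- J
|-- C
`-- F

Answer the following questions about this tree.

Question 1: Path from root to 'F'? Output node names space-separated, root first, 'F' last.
Answer: H F

Derivation:
Walk down from root: H -> F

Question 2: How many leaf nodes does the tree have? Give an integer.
Leaves (nodes with no children): C, D, E, F, J, K

Answer: 6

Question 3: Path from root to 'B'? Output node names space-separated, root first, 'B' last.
Answer: H G B

Derivation:
Walk down from root: H -> G -> B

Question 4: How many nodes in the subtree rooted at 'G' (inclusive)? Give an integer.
Subtree rooted at G contains: A, B, D, E, G, J, K
Count = 7

Answer: 7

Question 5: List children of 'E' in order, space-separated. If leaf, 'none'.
Node E's children (from adjacency): (leaf)

Answer: none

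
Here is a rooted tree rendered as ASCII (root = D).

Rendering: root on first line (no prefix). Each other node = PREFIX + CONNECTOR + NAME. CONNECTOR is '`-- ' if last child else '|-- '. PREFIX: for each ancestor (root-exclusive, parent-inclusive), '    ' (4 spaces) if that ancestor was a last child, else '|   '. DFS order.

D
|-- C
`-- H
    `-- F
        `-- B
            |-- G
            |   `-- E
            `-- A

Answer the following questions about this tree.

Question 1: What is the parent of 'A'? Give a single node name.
Scan adjacency: A appears as child of B

Answer: B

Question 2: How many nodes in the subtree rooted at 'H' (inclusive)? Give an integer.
Answer: 6

Derivation:
Subtree rooted at H contains: A, B, E, F, G, H
Count = 6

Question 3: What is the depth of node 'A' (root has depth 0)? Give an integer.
Path from root to A: D -> H -> F -> B -> A
Depth = number of edges = 4

Answer: 4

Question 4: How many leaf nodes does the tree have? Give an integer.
Answer: 3

Derivation:
Leaves (nodes with no children): A, C, E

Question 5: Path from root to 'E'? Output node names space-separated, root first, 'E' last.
Walk down from root: D -> H -> F -> B -> G -> E

Answer: D H F B G E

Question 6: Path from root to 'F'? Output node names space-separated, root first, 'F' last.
Answer: D H F

Derivation:
Walk down from root: D -> H -> F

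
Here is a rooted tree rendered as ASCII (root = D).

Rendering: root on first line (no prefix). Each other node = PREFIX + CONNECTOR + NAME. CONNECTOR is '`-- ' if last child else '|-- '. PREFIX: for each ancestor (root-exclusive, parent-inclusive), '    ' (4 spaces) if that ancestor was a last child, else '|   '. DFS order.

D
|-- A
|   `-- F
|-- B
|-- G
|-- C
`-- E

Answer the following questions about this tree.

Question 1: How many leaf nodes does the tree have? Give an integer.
Answer: 5

Derivation:
Leaves (nodes with no children): B, C, E, F, G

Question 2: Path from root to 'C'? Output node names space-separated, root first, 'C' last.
Walk down from root: D -> C

Answer: D C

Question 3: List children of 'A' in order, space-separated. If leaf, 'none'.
Node A's children (from adjacency): F

Answer: F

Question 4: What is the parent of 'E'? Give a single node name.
Scan adjacency: E appears as child of D

Answer: D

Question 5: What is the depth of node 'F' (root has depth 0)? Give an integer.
Path from root to F: D -> A -> F
Depth = number of edges = 2

Answer: 2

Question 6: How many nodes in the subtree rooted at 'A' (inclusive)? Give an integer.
Answer: 2

Derivation:
Subtree rooted at A contains: A, F
Count = 2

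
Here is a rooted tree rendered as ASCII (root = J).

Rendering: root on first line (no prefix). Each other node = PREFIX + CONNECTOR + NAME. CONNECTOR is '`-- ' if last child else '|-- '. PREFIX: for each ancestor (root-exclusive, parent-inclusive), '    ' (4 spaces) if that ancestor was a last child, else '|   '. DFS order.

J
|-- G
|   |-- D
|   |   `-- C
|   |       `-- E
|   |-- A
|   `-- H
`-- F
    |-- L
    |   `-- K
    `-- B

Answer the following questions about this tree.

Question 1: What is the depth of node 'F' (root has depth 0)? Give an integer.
Path from root to F: J -> F
Depth = number of edges = 1

Answer: 1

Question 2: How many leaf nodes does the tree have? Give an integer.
Answer: 5

Derivation:
Leaves (nodes with no children): A, B, E, H, K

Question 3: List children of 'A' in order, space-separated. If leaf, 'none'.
Node A's children (from adjacency): (leaf)

Answer: none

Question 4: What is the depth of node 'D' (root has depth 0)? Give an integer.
Answer: 2

Derivation:
Path from root to D: J -> G -> D
Depth = number of edges = 2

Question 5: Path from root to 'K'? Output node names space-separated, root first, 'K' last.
Answer: J F L K

Derivation:
Walk down from root: J -> F -> L -> K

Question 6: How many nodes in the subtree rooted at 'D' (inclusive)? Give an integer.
Subtree rooted at D contains: C, D, E
Count = 3

Answer: 3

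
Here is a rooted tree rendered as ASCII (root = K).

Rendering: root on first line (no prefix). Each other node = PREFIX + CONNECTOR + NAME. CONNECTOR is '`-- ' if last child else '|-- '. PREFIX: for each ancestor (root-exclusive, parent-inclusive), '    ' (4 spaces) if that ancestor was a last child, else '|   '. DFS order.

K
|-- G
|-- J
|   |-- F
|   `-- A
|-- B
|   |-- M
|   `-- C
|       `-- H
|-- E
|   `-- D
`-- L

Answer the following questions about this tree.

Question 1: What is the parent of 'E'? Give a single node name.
Scan adjacency: E appears as child of K

Answer: K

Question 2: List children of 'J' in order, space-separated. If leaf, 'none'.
Node J's children (from adjacency): F, A

Answer: F A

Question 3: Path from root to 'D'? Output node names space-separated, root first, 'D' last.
Answer: K E D

Derivation:
Walk down from root: K -> E -> D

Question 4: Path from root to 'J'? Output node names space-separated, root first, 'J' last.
Answer: K J

Derivation:
Walk down from root: K -> J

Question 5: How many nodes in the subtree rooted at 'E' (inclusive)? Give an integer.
Subtree rooted at E contains: D, E
Count = 2

Answer: 2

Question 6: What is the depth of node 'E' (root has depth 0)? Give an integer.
Path from root to E: K -> E
Depth = number of edges = 1

Answer: 1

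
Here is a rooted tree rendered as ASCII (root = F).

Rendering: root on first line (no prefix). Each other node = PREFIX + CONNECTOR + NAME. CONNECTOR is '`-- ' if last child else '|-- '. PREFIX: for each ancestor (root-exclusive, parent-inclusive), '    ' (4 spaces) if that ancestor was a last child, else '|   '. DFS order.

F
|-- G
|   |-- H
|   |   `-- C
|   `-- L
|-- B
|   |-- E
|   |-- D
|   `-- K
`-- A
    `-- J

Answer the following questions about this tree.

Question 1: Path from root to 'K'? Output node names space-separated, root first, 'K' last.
Answer: F B K

Derivation:
Walk down from root: F -> B -> K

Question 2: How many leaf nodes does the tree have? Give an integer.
Leaves (nodes with no children): C, D, E, J, K, L

Answer: 6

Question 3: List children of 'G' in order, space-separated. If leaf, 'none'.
Node G's children (from adjacency): H, L

Answer: H L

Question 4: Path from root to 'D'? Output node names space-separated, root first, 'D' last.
Answer: F B D

Derivation:
Walk down from root: F -> B -> D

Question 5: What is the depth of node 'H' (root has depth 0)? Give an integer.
Answer: 2

Derivation:
Path from root to H: F -> G -> H
Depth = number of edges = 2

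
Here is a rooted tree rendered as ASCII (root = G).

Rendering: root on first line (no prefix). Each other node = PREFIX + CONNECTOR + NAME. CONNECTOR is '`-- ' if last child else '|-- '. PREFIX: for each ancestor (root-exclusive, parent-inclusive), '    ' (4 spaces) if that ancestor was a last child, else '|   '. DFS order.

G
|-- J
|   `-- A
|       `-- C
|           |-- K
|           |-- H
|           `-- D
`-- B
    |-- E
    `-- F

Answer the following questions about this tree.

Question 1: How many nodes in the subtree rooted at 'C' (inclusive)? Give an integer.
Answer: 4

Derivation:
Subtree rooted at C contains: C, D, H, K
Count = 4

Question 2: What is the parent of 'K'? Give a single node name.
Answer: C

Derivation:
Scan adjacency: K appears as child of C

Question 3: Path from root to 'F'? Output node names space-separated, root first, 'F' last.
Walk down from root: G -> B -> F

Answer: G B F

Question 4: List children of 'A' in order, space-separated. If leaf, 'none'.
Answer: C

Derivation:
Node A's children (from adjacency): C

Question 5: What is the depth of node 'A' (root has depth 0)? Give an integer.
Answer: 2

Derivation:
Path from root to A: G -> J -> A
Depth = number of edges = 2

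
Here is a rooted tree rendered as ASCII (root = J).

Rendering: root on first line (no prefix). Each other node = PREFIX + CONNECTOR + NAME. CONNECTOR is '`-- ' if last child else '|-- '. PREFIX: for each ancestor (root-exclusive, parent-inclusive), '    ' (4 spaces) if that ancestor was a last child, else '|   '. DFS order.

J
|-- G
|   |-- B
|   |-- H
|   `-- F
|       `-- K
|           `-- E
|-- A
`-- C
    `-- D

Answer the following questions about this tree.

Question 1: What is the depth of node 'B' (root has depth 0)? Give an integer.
Answer: 2

Derivation:
Path from root to B: J -> G -> B
Depth = number of edges = 2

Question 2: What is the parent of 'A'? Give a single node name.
Answer: J

Derivation:
Scan adjacency: A appears as child of J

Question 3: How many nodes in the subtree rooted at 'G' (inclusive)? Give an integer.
Subtree rooted at G contains: B, E, F, G, H, K
Count = 6

Answer: 6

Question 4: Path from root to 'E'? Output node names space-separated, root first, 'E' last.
Walk down from root: J -> G -> F -> K -> E

Answer: J G F K E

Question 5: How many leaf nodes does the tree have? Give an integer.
Answer: 5

Derivation:
Leaves (nodes with no children): A, B, D, E, H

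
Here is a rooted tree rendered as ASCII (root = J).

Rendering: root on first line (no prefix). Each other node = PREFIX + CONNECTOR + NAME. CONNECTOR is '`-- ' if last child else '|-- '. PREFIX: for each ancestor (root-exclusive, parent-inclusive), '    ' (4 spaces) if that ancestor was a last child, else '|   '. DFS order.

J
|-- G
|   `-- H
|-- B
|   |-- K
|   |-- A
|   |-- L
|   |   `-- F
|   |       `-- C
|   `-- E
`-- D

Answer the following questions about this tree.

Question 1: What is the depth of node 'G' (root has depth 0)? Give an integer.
Answer: 1

Derivation:
Path from root to G: J -> G
Depth = number of edges = 1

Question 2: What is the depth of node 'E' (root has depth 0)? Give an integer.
Path from root to E: J -> B -> E
Depth = number of edges = 2

Answer: 2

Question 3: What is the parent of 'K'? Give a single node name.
Scan adjacency: K appears as child of B

Answer: B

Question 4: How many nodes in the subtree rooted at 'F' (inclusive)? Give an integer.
Subtree rooted at F contains: C, F
Count = 2

Answer: 2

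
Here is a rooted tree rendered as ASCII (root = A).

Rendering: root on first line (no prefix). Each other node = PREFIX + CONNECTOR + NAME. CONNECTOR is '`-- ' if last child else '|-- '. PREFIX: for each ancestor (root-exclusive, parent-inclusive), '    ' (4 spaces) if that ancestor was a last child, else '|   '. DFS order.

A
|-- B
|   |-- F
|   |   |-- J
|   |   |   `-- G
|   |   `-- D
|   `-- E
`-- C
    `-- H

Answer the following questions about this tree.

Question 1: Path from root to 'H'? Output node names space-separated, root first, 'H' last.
Answer: A C H

Derivation:
Walk down from root: A -> C -> H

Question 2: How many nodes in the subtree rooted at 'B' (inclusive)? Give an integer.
Subtree rooted at B contains: B, D, E, F, G, J
Count = 6

Answer: 6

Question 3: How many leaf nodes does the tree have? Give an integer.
Answer: 4

Derivation:
Leaves (nodes with no children): D, E, G, H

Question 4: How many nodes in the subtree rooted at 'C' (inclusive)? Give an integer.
Subtree rooted at C contains: C, H
Count = 2

Answer: 2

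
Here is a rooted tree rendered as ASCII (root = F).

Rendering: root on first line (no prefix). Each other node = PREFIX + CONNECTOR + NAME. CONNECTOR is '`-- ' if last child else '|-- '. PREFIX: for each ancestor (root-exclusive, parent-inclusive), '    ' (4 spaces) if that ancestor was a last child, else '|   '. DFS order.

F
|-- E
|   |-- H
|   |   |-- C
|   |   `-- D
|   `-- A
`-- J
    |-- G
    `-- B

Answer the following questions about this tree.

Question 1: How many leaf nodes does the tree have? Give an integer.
Answer: 5

Derivation:
Leaves (nodes with no children): A, B, C, D, G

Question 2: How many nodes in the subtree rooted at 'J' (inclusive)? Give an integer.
Answer: 3

Derivation:
Subtree rooted at J contains: B, G, J
Count = 3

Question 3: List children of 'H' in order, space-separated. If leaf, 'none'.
Answer: C D

Derivation:
Node H's children (from adjacency): C, D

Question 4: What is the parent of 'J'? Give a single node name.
Scan adjacency: J appears as child of F

Answer: F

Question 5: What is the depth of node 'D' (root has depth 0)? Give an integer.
Answer: 3

Derivation:
Path from root to D: F -> E -> H -> D
Depth = number of edges = 3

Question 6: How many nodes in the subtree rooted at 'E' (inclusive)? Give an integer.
Subtree rooted at E contains: A, C, D, E, H
Count = 5

Answer: 5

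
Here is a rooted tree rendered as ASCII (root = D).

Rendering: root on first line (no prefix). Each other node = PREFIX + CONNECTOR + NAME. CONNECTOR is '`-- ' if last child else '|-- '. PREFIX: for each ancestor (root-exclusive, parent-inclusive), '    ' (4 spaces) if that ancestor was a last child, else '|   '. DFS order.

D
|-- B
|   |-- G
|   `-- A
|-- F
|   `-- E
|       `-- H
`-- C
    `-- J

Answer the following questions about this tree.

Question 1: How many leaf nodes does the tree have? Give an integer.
Leaves (nodes with no children): A, G, H, J

Answer: 4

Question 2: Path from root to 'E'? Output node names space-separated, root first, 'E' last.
Answer: D F E

Derivation:
Walk down from root: D -> F -> E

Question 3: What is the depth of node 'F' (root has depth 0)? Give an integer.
Path from root to F: D -> F
Depth = number of edges = 1

Answer: 1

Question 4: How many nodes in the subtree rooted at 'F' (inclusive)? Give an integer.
Subtree rooted at F contains: E, F, H
Count = 3

Answer: 3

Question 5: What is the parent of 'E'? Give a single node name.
Scan adjacency: E appears as child of F

Answer: F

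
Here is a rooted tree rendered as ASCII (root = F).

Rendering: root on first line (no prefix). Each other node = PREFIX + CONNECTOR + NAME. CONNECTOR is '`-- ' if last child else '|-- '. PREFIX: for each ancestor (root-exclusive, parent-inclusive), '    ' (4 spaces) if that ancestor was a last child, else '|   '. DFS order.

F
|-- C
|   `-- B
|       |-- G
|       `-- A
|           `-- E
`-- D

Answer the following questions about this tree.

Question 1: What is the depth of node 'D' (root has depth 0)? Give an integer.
Path from root to D: F -> D
Depth = number of edges = 1

Answer: 1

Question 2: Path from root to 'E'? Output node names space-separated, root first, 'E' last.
Answer: F C B A E

Derivation:
Walk down from root: F -> C -> B -> A -> E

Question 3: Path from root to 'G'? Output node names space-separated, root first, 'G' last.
Answer: F C B G

Derivation:
Walk down from root: F -> C -> B -> G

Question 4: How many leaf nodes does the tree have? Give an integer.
Leaves (nodes with no children): D, E, G

Answer: 3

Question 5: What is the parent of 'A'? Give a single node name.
Scan adjacency: A appears as child of B

Answer: B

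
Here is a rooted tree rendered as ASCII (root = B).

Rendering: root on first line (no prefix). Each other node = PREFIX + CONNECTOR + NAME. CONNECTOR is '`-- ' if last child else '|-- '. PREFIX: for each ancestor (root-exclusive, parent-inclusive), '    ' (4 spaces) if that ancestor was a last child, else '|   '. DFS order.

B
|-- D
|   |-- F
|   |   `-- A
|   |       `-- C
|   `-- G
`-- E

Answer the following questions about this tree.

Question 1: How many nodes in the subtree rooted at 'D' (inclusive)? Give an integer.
Subtree rooted at D contains: A, C, D, F, G
Count = 5

Answer: 5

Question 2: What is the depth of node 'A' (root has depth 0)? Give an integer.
Path from root to A: B -> D -> F -> A
Depth = number of edges = 3

Answer: 3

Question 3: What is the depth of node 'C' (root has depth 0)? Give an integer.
Path from root to C: B -> D -> F -> A -> C
Depth = number of edges = 4

Answer: 4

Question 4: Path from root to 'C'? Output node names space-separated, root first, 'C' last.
Walk down from root: B -> D -> F -> A -> C

Answer: B D F A C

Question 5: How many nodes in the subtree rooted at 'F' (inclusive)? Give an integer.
Answer: 3

Derivation:
Subtree rooted at F contains: A, C, F
Count = 3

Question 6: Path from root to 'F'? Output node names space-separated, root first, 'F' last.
Walk down from root: B -> D -> F

Answer: B D F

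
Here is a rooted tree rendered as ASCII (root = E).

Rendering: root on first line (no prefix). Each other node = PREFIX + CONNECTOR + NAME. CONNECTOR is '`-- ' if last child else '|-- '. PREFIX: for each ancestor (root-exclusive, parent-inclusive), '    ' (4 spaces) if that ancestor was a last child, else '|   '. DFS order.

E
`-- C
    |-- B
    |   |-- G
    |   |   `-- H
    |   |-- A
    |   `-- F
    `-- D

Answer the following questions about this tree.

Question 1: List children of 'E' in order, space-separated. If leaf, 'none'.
Answer: C

Derivation:
Node E's children (from adjacency): C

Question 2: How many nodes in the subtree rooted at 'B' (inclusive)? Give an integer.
Subtree rooted at B contains: A, B, F, G, H
Count = 5

Answer: 5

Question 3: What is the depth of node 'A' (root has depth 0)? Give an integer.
Path from root to A: E -> C -> B -> A
Depth = number of edges = 3

Answer: 3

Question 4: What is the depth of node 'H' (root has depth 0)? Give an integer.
Answer: 4

Derivation:
Path from root to H: E -> C -> B -> G -> H
Depth = number of edges = 4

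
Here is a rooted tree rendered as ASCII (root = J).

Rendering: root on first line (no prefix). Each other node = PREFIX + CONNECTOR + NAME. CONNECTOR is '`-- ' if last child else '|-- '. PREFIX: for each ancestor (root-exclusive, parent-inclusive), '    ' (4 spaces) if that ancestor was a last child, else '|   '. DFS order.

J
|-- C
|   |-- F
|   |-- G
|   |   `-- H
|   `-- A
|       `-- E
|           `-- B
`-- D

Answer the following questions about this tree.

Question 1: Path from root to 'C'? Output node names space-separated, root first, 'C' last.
Walk down from root: J -> C

Answer: J C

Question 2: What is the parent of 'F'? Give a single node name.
Answer: C

Derivation:
Scan adjacency: F appears as child of C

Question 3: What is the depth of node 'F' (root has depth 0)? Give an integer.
Answer: 2

Derivation:
Path from root to F: J -> C -> F
Depth = number of edges = 2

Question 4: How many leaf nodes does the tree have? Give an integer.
Answer: 4

Derivation:
Leaves (nodes with no children): B, D, F, H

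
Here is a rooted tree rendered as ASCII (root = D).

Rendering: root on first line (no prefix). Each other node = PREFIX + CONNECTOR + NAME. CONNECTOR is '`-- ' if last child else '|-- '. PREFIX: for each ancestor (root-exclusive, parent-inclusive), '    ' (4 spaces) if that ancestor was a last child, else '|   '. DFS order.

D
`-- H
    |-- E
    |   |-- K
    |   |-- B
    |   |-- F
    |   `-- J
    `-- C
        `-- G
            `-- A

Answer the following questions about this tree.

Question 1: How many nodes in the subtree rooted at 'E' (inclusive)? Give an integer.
Subtree rooted at E contains: B, E, F, J, K
Count = 5

Answer: 5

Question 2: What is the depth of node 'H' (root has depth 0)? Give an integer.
Answer: 1

Derivation:
Path from root to H: D -> H
Depth = number of edges = 1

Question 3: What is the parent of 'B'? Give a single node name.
Answer: E

Derivation:
Scan adjacency: B appears as child of E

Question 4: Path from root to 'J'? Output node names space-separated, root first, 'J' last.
Answer: D H E J

Derivation:
Walk down from root: D -> H -> E -> J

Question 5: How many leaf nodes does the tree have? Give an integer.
Answer: 5

Derivation:
Leaves (nodes with no children): A, B, F, J, K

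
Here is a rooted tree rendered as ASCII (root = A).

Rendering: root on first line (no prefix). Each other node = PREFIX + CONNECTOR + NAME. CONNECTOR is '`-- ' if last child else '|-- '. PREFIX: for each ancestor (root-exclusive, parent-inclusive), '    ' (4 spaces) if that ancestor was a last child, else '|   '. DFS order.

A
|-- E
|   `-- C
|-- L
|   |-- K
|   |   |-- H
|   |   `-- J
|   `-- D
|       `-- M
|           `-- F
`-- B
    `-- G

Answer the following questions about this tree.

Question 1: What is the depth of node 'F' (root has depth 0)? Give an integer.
Answer: 4

Derivation:
Path from root to F: A -> L -> D -> M -> F
Depth = number of edges = 4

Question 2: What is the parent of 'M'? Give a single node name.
Scan adjacency: M appears as child of D

Answer: D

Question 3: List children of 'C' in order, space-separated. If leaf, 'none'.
Answer: none

Derivation:
Node C's children (from adjacency): (leaf)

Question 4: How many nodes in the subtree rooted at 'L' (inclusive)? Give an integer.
Subtree rooted at L contains: D, F, H, J, K, L, M
Count = 7

Answer: 7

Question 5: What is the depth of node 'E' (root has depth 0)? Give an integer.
Path from root to E: A -> E
Depth = number of edges = 1

Answer: 1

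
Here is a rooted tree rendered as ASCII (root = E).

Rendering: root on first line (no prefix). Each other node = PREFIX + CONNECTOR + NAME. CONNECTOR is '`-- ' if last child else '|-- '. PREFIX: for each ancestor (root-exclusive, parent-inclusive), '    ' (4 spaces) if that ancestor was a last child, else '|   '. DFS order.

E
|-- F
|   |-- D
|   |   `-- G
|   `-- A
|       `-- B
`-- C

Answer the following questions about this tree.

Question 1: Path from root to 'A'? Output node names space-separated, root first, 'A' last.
Answer: E F A

Derivation:
Walk down from root: E -> F -> A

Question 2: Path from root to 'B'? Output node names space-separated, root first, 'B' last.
Answer: E F A B

Derivation:
Walk down from root: E -> F -> A -> B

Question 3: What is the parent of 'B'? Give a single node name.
Answer: A

Derivation:
Scan adjacency: B appears as child of A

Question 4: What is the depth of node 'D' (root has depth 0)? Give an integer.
Path from root to D: E -> F -> D
Depth = number of edges = 2

Answer: 2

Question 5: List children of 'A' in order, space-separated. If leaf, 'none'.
Answer: B

Derivation:
Node A's children (from adjacency): B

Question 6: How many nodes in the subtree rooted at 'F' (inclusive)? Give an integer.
Subtree rooted at F contains: A, B, D, F, G
Count = 5

Answer: 5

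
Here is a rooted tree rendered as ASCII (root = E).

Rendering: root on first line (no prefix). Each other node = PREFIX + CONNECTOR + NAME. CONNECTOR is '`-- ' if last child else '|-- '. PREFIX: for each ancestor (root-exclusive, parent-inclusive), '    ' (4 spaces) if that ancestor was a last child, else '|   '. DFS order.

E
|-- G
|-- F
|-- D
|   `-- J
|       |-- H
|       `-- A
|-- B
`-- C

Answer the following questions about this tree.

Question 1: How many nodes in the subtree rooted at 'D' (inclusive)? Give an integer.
Answer: 4

Derivation:
Subtree rooted at D contains: A, D, H, J
Count = 4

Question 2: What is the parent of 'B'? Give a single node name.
Scan adjacency: B appears as child of E

Answer: E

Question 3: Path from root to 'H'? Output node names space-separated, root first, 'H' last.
Answer: E D J H

Derivation:
Walk down from root: E -> D -> J -> H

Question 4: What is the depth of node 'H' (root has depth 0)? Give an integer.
Path from root to H: E -> D -> J -> H
Depth = number of edges = 3

Answer: 3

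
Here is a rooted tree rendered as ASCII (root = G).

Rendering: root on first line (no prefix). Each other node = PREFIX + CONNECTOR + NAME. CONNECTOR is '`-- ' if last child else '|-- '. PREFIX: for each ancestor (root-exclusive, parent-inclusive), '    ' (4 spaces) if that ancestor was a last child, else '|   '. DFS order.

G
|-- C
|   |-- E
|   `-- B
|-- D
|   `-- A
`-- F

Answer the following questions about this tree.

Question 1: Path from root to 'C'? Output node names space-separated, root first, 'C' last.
Walk down from root: G -> C

Answer: G C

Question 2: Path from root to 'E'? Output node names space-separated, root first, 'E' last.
Answer: G C E

Derivation:
Walk down from root: G -> C -> E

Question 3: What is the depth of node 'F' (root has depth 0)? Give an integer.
Path from root to F: G -> F
Depth = number of edges = 1

Answer: 1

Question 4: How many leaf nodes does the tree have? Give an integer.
Leaves (nodes with no children): A, B, E, F

Answer: 4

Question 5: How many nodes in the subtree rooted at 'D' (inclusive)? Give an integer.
Answer: 2

Derivation:
Subtree rooted at D contains: A, D
Count = 2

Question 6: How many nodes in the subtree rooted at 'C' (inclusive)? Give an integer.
Answer: 3

Derivation:
Subtree rooted at C contains: B, C, E
Count = 3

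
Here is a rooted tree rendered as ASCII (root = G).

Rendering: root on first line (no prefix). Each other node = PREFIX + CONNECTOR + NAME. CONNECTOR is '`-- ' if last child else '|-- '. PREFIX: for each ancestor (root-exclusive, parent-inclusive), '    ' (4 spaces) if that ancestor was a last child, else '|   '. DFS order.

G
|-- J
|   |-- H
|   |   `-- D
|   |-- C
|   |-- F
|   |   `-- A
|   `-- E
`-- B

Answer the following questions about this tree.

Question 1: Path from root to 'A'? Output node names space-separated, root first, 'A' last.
Answer: G J F A

Derivation:
Walk down from root: G -> J -> F -> A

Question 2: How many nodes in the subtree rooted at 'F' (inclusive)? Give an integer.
Answer: 2

Derivation:
Subtree rooted at F contains: A, F
Count = 2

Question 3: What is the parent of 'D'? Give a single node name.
Answer: H

Derivation:
Scan adjacency: D appears as child of H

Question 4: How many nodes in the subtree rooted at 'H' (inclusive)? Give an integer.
Answer: 2

Derivation:
Subtree rooted at H contains: D, H
Count = 2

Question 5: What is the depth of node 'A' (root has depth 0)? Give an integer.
Answer: 3

Derivation:
Path from root to A: G -> J -> F -> A
Depth = number of edges = 3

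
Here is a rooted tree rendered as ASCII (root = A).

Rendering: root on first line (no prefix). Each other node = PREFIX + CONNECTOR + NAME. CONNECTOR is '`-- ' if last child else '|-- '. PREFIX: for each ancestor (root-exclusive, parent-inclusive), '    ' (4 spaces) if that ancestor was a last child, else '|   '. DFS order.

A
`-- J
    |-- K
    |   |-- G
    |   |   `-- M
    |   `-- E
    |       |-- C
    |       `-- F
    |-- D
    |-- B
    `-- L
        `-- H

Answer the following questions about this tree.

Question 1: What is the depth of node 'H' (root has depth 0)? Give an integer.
Answer: 3

Derivation:
Path from root to H: A -> J -> L -> H
Depth = number of edges = 3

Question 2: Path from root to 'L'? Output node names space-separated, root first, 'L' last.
Walk down from root: A -> J -> L

Answer: A J L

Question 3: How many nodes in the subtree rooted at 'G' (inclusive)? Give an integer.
Subtree rooted at G contains: G, M
Count = 2

Answer: 2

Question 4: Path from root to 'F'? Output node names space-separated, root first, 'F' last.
Answer: A J K E F

Derivation:
Walk down from root: A -> J -> K -> E -> F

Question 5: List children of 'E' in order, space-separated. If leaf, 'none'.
Node E's children (from adjacency): C, F

Answer: C F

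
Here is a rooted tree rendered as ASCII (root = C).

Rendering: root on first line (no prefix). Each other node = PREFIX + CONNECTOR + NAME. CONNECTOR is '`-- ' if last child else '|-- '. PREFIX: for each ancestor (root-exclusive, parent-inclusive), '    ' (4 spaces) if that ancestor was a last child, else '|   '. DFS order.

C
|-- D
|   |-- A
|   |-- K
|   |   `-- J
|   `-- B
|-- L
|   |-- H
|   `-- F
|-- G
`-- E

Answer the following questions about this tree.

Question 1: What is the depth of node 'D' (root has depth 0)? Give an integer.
Answer: 1

Derivation:
Path from root to D: C -> D
Depth = number of edges = 1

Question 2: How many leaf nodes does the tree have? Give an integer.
Answer: 7

Derivation:
Leaves (nodes with no children): A, B, E, F, G, H, J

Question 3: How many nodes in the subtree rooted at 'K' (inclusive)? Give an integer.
Subtree rooted at K contains: J, K
Count = 2

Answer: 2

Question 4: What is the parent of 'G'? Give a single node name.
Scan adjacency: G appears as child of C

Answer: C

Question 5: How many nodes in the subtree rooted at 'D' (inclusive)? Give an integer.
Subtree rooted at D contains: A, B, D, J, K
Count = 5

Answer: 5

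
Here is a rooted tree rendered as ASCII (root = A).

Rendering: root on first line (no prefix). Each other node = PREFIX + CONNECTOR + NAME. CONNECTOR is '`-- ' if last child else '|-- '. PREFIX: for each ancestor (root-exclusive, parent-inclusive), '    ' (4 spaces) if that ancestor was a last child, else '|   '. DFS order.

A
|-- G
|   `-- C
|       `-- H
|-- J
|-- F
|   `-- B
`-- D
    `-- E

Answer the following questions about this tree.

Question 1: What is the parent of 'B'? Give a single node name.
Scan adjacency: B appears as child of F

Answer: F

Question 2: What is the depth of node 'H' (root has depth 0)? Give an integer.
Answer: 3

Derivation:
Path from root to H: A -> G -> C -> H
Depth = number of edges = 3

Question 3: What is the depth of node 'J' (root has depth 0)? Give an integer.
Answer: 1

Derivation:
Path from root to J: A -> J
Depth = number of edges = 1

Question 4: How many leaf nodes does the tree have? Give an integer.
Answer: 4

Derivation:
Leaves (nodes with no children): B, E, H, J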